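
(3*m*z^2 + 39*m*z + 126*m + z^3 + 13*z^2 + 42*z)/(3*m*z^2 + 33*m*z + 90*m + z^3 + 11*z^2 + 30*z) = (z + 7)/(z + 5)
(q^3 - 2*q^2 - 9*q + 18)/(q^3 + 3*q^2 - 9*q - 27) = (q - 2)/(q + 3)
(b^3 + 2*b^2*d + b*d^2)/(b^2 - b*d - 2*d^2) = b*(b + d)/(b - 2*d)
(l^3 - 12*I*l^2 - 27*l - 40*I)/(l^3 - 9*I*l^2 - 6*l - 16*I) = (l - 5*I)/(l - 2*I)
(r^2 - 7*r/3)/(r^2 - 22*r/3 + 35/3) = r/(r - 5)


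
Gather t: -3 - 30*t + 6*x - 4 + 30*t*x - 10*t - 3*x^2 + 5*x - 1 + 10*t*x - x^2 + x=t*(40*x - 40) - 4*x^2 + 12*x - 8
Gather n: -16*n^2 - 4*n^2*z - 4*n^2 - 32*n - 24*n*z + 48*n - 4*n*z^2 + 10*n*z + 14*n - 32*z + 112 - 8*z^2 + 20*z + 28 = n^2*(-4*z - 20) + n*(-4*z^2 - 14*z + 30) - 8*z^2 - 12*z + 140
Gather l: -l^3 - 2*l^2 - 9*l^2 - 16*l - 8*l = -l^3 - 11*l^2 - 24*l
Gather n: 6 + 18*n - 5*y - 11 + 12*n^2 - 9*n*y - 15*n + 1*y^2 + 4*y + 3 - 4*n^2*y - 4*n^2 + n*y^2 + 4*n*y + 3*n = n^2*(8 - 4*y) + n*(y^2 - 5*y + 6) + y^2 - y - 2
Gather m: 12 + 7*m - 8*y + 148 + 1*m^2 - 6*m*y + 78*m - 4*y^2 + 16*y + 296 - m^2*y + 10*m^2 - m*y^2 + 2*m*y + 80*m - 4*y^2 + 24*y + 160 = m^2*(11 - y) + m*(-y^2 - 4*y + 165) - 8*y^2 + 32*y + 616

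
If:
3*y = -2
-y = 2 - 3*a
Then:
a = 4/9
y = -2/3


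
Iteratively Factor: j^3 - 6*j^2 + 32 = (j + 2)*(j^2 - 8*j + 16) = (j - 4)*(j + 2)*(j - 4)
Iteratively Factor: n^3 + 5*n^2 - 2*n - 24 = (n + 4)*(n^2 + n - 6) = (n + 3)*(n + 4)*(n - 2)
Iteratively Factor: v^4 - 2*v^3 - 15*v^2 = (v)*(v^3 - 2*v^2 - 15*v) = v*(v - 5)*(v^2 + 3*v) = v*(v - 5)*(v + 3)*(v)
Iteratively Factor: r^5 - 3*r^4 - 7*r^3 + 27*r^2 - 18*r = (r)*(r^4 - 3*r^3 - 7*r^2 + 27*r - 18) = r*(r + 3)*(r^3 - 6*r^2 + 11*r - 6) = r*(r - 3)*(r + 3)*(r^2 - 3*r + 2) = r*(r - 3)*(r - 2)*(r + 3)*(r - 1)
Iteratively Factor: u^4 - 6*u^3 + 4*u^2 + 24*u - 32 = (u - 2)*(u^3 - 4*u^2 - 4*u + 16) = (u - 2)*(u + 2)*(u^2 - 6*u + 8) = (u - 2)^2*(u + 2)*(u - 4)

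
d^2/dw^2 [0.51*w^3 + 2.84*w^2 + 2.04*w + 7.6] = 3.06*w + 5.68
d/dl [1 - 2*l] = -2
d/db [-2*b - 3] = -2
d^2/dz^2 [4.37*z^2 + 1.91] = 8.74000000000000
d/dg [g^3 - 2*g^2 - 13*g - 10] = 3*g^2 - 4*g - 13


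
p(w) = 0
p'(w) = 0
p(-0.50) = 0.00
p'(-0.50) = 0.00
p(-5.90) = 0.00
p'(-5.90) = 0.00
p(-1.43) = 0.00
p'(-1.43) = 0.00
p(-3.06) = 0.00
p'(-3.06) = 0.00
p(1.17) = 0.00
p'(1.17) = 0.00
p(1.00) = 0.00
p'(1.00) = 0.00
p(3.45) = 0.00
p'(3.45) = 0.00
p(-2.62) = 0.00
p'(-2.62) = 0.00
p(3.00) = 0.00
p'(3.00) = 0.00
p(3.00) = 0.00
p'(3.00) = 0.00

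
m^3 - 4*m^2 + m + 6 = (m - 3)*(m - 2)*(m + 1)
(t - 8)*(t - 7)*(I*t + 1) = I*t^3 + t^2 - 15*I*t^2 - 15*t + 56*I*t + 56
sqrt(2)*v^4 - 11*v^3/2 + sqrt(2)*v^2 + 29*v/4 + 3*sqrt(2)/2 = (v - 2*sqrt(2))*(v - 3*sqrt(2)/2)*(v + sqrt(2)/2)*(sqrt(2)*v + 1/2)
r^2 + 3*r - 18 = (r - 3)*(r + 6)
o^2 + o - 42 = (o - 6)*(o + 7)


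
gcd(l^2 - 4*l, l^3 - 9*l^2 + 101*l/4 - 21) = l - 4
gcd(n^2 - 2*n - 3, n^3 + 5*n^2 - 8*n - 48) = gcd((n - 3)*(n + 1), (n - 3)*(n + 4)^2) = n - 3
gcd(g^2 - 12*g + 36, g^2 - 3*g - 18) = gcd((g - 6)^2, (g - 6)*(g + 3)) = g - 6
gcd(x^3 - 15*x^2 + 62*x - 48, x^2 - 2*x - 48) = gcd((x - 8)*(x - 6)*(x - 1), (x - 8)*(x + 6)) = x - 8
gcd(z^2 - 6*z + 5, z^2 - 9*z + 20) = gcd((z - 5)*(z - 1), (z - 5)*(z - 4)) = z - 5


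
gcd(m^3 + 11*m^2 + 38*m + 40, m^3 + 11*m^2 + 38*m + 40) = m^3 + 11*m^2 + 38*m + 40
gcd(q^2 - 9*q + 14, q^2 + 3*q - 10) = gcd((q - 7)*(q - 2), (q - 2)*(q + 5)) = q - 2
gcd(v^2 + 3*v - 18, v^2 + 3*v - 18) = v^2 + 3*v - 18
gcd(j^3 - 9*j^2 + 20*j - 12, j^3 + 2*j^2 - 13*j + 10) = j^2 - 3*j + 2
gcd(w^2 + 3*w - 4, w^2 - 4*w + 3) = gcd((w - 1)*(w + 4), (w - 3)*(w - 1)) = w - 1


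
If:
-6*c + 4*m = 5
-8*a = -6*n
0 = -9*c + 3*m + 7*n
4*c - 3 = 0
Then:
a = -9/224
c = 3/4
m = 19/8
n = -3/56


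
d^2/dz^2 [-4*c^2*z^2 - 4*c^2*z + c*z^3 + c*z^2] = 2*c*(-4*c + 3*z + 1)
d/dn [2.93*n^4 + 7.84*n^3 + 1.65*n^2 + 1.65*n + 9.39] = 11.72*n^3 + 23.52*n^2 + 3.3*n + 1.65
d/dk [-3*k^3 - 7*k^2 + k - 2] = -9*k^2 - 14*k + 1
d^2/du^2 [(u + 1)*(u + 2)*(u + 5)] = 6*u + 16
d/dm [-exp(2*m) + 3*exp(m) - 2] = (3 - 2*exp(m))*exp(m)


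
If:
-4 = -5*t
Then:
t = 4/5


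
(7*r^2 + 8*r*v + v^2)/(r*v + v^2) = (7*r + v)/v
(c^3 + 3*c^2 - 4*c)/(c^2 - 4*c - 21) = c*(-c^2 - 3*c + 4)/(-c^2 + 4*c + 21)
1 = 1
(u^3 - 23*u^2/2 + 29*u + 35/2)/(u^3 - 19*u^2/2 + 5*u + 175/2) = (2*u + 1)/(2*u + 5)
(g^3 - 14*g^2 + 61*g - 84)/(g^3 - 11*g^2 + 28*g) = (g - 3)/g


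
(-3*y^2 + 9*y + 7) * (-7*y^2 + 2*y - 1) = 21*y^4 - 69*y^3 - 28*y^2 + 5*y - 7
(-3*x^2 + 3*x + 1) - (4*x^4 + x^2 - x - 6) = -4*x^4 - 4*x^2 + 4*x + 7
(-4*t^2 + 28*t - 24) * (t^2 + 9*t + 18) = -4*t^4 - 8*t^3 + 156*t^2 + 288*t - 432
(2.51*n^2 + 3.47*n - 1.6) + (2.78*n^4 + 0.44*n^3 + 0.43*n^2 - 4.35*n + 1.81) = 2.78*n^4 + 0.44*n^3 + 2.94*n^2 - 0.879999999999999*n + 0.21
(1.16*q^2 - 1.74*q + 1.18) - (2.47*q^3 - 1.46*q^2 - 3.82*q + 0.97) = -2.47*q^3 + 2.62*q^2 + 2.08*q + 0.21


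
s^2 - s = s*(s - 1)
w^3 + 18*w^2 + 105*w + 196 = (w + 4)*(w + 7)^2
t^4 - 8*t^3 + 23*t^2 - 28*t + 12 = (t - 3)*(t - 2)^2*(t - 1)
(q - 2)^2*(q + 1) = q^3 - 3*q^2 + 4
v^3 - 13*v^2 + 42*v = v*(v - 7)*(v - 6)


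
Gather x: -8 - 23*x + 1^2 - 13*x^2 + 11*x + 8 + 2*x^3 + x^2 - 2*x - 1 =2*x^3 - 12*x^2 - 14*x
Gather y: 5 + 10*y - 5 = 10*y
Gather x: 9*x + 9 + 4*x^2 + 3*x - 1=4*x^2 + 12*x + 8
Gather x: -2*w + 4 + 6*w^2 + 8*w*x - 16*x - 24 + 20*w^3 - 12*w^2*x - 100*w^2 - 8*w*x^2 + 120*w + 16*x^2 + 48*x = 20*w^3 - 94*w^2 + 118*w + x^2*(16 - 8*w) + x*(-12*w^2 + 8*w + 32) - 20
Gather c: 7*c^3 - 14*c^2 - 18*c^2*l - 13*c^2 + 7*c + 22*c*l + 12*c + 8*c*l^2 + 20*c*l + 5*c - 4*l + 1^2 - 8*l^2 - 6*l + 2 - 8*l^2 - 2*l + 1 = 7*c^3 + c^2*(-18*l - 27) + c*(8*l^2 + 42*l + 24) - 16*l^2 - 12*l + 4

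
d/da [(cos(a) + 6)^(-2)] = 2*sin(a)/(cos(a) + 6)^3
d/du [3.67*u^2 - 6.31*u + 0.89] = 7.34*u - 6.31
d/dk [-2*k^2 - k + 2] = -4*k - 1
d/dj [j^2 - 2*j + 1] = 2*j - 2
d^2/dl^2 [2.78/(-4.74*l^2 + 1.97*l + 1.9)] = (-124.919856*l^2 + 51.918168*l + 2.78*(9.48*l - 1.97)*(18.96*l - 3.94) + 50.07336)/(-4.74*l^2 + 1.97*l + 1.9)^3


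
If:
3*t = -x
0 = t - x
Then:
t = 0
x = 0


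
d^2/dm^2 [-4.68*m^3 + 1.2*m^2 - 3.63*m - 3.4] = 2.4 - 28.08*m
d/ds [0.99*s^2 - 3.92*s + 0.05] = 1.98*s - 3.92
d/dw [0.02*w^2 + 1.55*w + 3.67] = 0.04*w + 1.55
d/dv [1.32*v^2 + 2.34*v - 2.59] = 2.64*v + 2.34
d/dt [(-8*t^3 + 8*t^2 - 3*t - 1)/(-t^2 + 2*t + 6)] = (8*t^4 - 32*t^3 - 131*t^2 + 94*t - 16)/(t^4 - 4*t^3 - 8*t^2 + 24*t + 36)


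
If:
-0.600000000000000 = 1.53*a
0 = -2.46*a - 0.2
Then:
No Solution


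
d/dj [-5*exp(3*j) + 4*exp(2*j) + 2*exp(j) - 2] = (-15*exp(2*j) + 8*exp(j) + 2)*exp(j)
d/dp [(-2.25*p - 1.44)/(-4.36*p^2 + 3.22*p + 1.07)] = (-9.81*p^2 - 12.5568*p + 2.2293)/(19.0096*p^4 - 28.0784*p^3 + 1.038*p^2 + 6.8908*p + 1.1449)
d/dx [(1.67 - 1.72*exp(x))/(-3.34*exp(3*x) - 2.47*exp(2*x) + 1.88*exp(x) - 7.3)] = (-11.4896*exp(3*x) + 12.485*exp(2*x) + 8.2498*exp(x) + 9.4164)*exp(x)/(11.1556*exp(6*x) + 16.4996*exp(5*x) - 6.4575*exp(4*x) + 39.4768*exp(3*x) + 39.5964*exp(2*x) - 27.448*exp(x) + 53.29)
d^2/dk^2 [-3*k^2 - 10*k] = -6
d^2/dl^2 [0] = 0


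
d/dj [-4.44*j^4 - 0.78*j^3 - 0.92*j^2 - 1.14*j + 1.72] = -17.76*j^3 - 2.34*j^2 - 1.84*j - 1.14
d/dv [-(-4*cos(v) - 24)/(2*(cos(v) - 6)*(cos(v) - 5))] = 2*(cos(v)^2 + 12*cos(v) - 96)*sin(v)/((cos(v) - 6)^2*(cos(v) - 5)^2)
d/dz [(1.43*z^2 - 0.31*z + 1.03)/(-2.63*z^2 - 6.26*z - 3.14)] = (-9.7671*z^2 - 3.5626*z + 7.4212)/(6.9169*z^4 + 32.9276*z^3 + 55.704*z^2 + 39.3128*z + 9.8596)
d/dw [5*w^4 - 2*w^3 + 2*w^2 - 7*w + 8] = 20*w^3 - 6*w^2 + 4*w - 7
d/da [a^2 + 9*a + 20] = 2*a + 9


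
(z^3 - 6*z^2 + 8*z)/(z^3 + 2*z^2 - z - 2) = z*(z^2 - 6*z + 8)/(z^3 + 2*z^2 - z - 2)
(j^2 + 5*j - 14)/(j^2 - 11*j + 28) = (j^2 + 5*j - 14)/(j^2 - 11*j + 28)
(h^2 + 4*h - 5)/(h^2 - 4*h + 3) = (h + 5)/(h - 3)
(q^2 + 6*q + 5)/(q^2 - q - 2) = (q + 5)/(q - 2)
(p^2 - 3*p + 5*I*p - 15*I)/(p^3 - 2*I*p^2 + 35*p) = (p - 3)/(p*(p - 7*I))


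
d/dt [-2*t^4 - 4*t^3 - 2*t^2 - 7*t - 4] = -8*t^3 - 12*t^2 - 4*t - 7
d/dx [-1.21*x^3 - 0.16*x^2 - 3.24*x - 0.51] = -3.63*x^2 - 0.32*x - 3.24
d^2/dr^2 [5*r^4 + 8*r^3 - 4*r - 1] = 12*r*(5*r + 4)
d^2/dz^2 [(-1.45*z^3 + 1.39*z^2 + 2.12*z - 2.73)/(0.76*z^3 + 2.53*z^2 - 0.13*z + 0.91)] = (7.18184799999999*z^6 + 6.48751199999998*z^5 + 18.393672*z^4 - 62.34571*z^3 - 138.994674*z^2 - 19.773936*z + 15.281994)/(0.438976*z^9 + 4.383984*z^8 + 14.368788*z^7 + 16.271341*z^6 + 8.040669*z^5 + 17.06328*z^4 + 0.0900770000000002*z^3 + 6.331416*z^2 - 0.322959*z + 0.753571)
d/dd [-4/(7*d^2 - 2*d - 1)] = 8*(7*d - 1)/(-7*d^2 + 2*d + 1)^2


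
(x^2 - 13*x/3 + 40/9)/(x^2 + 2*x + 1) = (9*x^2 - 39*x + 40)/(9*(x^2 + 2*x + 1))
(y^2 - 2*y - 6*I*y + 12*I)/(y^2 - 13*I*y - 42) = (y - 2)/(y - 7*I)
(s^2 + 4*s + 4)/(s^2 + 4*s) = (s^2 + 4*s + 4)/(s*(s + 4))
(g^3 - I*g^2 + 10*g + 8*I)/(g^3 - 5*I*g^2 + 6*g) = (g^2 - 2*I*g + 8)/(g*(g - 6*I))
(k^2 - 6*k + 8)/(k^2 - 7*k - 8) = (-k^2 + 6*k - 8)/(-k^2 + 7*k + 8)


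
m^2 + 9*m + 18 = (m + 3)*(m + 6)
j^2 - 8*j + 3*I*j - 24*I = (j - 8)*(j + 3*I)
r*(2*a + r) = 2*a*r + r^2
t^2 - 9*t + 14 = (t - 7)*(t - 2)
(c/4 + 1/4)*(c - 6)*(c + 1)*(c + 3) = c^4/4 - c^3/4 - 23*c^2/4 - 39*c/4 - 9/2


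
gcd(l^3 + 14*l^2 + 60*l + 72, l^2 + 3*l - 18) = l + 6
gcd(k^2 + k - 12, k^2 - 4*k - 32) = k + 4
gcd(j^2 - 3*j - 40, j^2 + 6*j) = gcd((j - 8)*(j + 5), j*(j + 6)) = 1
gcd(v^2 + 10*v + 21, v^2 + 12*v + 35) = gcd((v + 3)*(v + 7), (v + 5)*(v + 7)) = v + 7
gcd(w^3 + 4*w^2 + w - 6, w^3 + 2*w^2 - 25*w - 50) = w + 2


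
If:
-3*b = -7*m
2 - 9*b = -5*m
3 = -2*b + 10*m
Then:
No Solution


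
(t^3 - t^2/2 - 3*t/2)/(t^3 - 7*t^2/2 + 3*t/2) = (2*t^2 - t - 3)/(2*t^2 - 7*t + 3)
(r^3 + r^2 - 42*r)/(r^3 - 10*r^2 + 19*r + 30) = r*(r + 7)/(r^2 - 4*r - 5)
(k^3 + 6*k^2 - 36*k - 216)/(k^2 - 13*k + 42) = (k^2 + 12*k + 36)/(k - 7)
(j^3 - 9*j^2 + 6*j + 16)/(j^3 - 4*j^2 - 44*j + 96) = (j + 1)/(j + 6)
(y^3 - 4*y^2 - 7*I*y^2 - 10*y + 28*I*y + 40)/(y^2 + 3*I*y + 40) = (y^2 - 2*y*(2 + I) + 8*I)/(y + 8*I)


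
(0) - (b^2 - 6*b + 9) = -b^2 + 6*b - 9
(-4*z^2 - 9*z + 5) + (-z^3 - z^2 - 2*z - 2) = -z^3 - 5*z^2 - 11*z + 3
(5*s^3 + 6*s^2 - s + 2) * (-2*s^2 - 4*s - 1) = -10*s^5 - 32*s^4 - 27*s^3 - 6*s^2 - 7*s - 2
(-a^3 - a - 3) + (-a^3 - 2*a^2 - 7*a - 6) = -2*a^3 - 2*a^2 - 8*a - 9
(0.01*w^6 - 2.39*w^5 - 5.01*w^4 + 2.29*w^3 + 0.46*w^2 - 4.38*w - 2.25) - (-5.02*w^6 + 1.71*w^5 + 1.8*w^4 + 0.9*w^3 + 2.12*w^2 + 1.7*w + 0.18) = 5.03*w^6 - 4.1*w^5 - 6.81*w^4 + 1.39*w^3 - 1.66*w^2 - 6.08*w - 2.43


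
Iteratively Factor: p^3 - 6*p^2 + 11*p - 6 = (p - 2)*(p^2 - 4*p + 3) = (p - 3)*(p - 2)*(p - 1)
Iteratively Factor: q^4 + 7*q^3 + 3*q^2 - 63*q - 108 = (q + 4)*(q^3 + 3*q^2 - 9*q - 27) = (q + 3)*(q + 4)*(q^2 - 9) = (q + 3)^2*(q + 4)*(q - 3)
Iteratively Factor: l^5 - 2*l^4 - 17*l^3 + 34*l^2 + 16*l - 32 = (l + 4)*(l^4 - 6*l^3 + 7*l^2 + 6*l - 8) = (l - 2)*(l + 4)*(l^3 - 4*l^2 - l + 4) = (l - 4)*(l - 2)*(l + 4)*(l^2 - 1) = (l - 4)*(l - 2)*(l - 1)*(l + 4)*(l + 1)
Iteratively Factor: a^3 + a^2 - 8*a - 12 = (a + 2)*(a^2 - a - 6) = (a + 2)^2*(a - 3)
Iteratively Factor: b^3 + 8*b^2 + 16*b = (b)*(b^2 + 8*b + 16) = b*(b + 4)*(b + 4)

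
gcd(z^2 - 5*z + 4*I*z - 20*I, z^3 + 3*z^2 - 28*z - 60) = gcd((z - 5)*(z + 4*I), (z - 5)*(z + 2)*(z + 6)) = z - 5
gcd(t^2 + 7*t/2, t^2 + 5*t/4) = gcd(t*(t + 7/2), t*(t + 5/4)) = t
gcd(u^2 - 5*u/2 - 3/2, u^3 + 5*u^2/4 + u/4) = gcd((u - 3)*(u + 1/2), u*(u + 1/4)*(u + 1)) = 1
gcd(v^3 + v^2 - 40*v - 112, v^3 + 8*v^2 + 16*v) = v^2 + 8*v + 16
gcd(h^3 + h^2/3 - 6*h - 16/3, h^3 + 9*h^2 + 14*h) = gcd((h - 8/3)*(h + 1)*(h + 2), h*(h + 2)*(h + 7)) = h + 2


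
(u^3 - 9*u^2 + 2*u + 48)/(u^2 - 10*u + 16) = (u^2 - u - 6)/(u - 2)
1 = 1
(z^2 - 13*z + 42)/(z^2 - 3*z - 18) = (z - 7)/(z + 3)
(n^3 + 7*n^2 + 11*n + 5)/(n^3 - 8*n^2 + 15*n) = (n^3 + 7*n^2 + 11*n + 5)/(n*(n^2 - 8*n + 15))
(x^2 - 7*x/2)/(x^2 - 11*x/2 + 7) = x/(x - 2)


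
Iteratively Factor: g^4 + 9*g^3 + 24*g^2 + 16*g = (g)*(g^3 + 9*g^2 + 24*g + 16) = g*(g + 4)*(g^2 + 5*g + 4) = g*(g + 1)*(g + 4)*(g + 4)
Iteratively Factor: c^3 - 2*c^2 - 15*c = (c - 5)*(c^2 + 3*c) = c*(c - 5)*(c + 3)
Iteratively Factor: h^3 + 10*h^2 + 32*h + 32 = (h + 4)*(h^2 + 6*h + 8) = (h + 2)*(h + 4)*(h + 4)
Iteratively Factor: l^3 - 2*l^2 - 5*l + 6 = (l - 3)*(l^2 + l - 2) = (l - 3)*(l - 1)*(l + 2)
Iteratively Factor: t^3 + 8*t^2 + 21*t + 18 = (t + 3)*(t^2 + 5*t + 6) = (t + 2)*(t + 3)*(t + 3)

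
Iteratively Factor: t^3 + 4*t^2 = (t)*(t^2 + 4*t) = t*(t + 4)*(t)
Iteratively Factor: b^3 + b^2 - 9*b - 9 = (b - 3)*(b^2 + 4*b + 3) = (b - 3)*(b + 1)*(b + 3)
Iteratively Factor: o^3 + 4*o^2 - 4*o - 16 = (o - 2)*(o^2 + 6*o + 8) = (o - 2)*(o + 2)*(o + 4)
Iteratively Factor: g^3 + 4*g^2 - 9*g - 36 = (g + 3)*(g^2 + g - 12) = (g + 3)*(g + 4)*(g - 3)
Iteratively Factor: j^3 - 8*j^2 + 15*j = (j)*(j^2 - 8*j + 15) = j*(j - 5)*(j - 3)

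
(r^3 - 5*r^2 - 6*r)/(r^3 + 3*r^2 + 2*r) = (r - 6)/(r + 2)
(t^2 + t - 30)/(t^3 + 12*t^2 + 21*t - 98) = (t^2 + t - 30)/(t^3 + 12*t^2 + 21*t - 98)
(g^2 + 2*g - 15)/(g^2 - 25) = (g - 3)/(g - 5)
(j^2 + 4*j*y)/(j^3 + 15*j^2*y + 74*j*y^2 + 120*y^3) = j/(j^2 + 11*j*y + 30*y^2)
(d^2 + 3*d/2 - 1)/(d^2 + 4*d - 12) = (d^2 + 3*d/2 - 1)/(d^2 + 4*d - 12)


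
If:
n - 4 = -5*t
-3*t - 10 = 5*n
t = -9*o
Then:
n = -31/11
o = -5/33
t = 15/11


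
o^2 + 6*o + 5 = (o + 1)*(o + 5)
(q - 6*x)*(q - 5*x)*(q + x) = q^3 - 10*q^2*x + 19*q*x^2 + 30*x^3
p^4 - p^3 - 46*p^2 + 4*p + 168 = (p - 7)*(p - 2)*(p + 2)*(p + 6)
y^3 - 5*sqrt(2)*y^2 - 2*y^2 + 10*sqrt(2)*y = y*(y - 2)*(y - 5*sqrt(2))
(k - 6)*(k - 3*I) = k^2 - 6*k - 3*I*k + 18*I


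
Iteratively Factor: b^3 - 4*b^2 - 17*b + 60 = (b - 3)*(b^2 - b - 20) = (b - 3)*(b + 4)*(b - 5)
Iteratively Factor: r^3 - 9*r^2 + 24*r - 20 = (r - 2)*(r^2 - 7*r + 10) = (r - 5)*(r - 2)*(r - 2)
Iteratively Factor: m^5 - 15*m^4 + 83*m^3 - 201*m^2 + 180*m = (m - 3)*(m^4 - 12*m^3 + 47*m^2 - 60*m) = (m - 5)*(m - 3)*(m^3 - 7*m^2 + 12*m) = m*(m - 5)*(m - 3)*(m^2 - 7*m + 12) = m*(m - 5)*(m - 4)*(m - 3)*(m - 3)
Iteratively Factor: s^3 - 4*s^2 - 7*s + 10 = (s - 5)*(s^2 + s - 2) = (s - 5)*(s + 2)*(s - 1)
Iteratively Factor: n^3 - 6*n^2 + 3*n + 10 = (n - 5)*(n^2 - n - 2) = (n - 5)*(n - 2)*(n + 1)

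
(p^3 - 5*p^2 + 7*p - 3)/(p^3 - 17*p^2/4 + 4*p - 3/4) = 4*(p - 1)/(4*p - 1)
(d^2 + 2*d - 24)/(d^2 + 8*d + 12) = (d - 4)/(d + 2)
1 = 1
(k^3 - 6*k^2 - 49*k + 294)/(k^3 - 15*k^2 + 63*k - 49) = (k^2 + k - 42)/(k^2 - 8*k + 7)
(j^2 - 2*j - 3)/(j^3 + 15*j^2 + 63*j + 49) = (j - 3)/(j^2 + 14*j + 49)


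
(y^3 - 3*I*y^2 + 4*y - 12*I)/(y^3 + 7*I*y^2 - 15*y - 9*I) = (y^3 - 3*I*y^2 + 4*y - 12*I)/(y^3 + 7*I*y^2 - 15*y - 9*I)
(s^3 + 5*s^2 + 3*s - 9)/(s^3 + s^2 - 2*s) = (s^2 + 6*s + 9)/(s*(s + 2))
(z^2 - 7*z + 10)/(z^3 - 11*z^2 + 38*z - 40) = 1/(z - 4)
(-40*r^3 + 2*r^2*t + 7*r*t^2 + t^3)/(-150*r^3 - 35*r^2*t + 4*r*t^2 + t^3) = (8*r^2 - 2*r*t - t^2)/(30*r^2 + r*t - t^2)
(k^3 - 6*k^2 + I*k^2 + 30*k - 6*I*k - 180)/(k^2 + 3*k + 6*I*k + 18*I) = (k^2 - k*(6 + 5*I) + 30*I)/(k + 3)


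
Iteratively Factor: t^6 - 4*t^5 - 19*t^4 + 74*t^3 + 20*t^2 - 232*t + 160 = (t + 2)*(t^5 - 6*t^4 - 7*t^3 + 88*t^2 - 156*t + 80) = (t - 1)*(t + 2)*(t^4 - 5*t^3 - 12*t^2 + 76*t - 80) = (t - 1)*(t + 2)*(t + 4)*(t^3 - 9*t^2 + 24*t - 20) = (t - 2)*(t - 1)*(t + 2)*(t + 4)*(t^2 - 7*t + 10) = (t - 5)*(t - 2)*(t - 1)*(t + 2)*(t + 4)*(t - 2)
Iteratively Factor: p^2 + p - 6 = (p - 2)*(p + 3)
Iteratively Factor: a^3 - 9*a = (a)*(a^2 - 9) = a*(a - 3)*(a + 3)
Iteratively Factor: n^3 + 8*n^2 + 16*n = (n + 4)*(n^2 + 4*n) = (n + 4)^2*(n)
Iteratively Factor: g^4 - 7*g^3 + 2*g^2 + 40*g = (g + 2)*(g^3 - 9*g^2 + 20*g) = (g - 4)*(g + 2)*(g^2 - 5*g) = g*(g - 4)*(g + 2)*(g - 5)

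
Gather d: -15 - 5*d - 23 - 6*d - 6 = -11*d - 44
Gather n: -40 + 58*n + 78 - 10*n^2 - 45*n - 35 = -10*n^2 + 13*n + 3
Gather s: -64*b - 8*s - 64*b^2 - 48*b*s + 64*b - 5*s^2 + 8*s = -64*b^2 - 48*b*s - 5*s^2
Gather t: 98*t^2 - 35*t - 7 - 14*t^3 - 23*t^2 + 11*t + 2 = -14*t^3 + 75*t^2 - 24*t - 5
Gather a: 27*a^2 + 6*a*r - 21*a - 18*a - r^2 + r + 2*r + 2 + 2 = 27*a^2 + a*(6*r - 39) - r^2 + 3*r + 4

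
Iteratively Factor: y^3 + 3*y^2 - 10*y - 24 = (y + 2)*(y^2 + y - 12) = (y - 3)*(y + 2)*(y + 4)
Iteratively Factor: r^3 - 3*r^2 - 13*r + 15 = (r - 5)*(r^2 + 2*r - 3) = (r - 5)*(r + 3)*(r - 1)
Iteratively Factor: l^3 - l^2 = (l)*(l^2 - l) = l^2*(l - 1)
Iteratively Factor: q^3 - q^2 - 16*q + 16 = (q - 4)*(q^2 + 3*q - 4) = (q - 4)*(q - 1)*(q + 4)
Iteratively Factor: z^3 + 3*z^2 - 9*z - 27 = (z + 3)*(z^2 - 9) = (z - 3)*(z + 3)*(z + 3)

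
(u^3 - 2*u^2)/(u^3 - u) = u*(u - 2)/(u^2 - 1)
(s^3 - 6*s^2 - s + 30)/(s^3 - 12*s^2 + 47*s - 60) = (s + 2)/(s - 4)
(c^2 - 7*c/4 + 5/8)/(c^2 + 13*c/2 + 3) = (8*c^2 - 14*c + 5)/(4*(2*c^2 + 13*c + 6))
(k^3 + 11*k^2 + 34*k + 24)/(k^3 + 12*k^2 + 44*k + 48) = (k + 1)/(k + 2)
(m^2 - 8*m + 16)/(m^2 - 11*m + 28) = (m - 4)/(m - 7)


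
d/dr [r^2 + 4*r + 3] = 2*r + 4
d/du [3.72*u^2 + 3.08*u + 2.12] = 7.44*u + 3.08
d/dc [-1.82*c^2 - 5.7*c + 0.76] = -3.64*c - 5.7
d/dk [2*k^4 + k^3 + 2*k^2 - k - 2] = 8*k^3 + 3*k^2 + 4*k - 1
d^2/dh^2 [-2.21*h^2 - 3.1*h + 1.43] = -4.42000000000000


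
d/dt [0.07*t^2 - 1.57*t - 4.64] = 0.14*t - 1.57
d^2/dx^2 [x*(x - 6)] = 2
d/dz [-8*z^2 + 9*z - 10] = 9 - 16*z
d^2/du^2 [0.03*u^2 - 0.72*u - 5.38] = 0.0600000000000000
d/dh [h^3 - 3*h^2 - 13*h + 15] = 3*h^2 - 6*h - 13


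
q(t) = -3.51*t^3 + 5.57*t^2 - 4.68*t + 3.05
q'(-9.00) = -957.87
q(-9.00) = 3055.13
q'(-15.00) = -2541.03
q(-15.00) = 13172.75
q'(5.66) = -278.96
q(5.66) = -481.44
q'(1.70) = -16.17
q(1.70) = -6.05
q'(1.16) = -5.93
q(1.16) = -0.36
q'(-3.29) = -155.31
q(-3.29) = 203.73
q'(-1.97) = -67.49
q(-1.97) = 60.72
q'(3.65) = -104.30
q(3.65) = -110.51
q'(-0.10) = -5.90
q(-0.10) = 3.58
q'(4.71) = -185.81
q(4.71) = -262.18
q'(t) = -10.53*t^2 + 11.14*t - 4.68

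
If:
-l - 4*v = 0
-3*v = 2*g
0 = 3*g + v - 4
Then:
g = 12/7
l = 32/7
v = -8/7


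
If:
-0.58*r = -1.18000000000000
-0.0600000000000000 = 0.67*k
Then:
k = -0.09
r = 2.03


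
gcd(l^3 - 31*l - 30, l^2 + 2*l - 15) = l + 5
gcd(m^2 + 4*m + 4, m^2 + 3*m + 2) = m + 2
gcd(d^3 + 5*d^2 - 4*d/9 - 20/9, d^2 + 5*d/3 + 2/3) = d + 2/3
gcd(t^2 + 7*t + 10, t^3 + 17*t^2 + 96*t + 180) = t + 5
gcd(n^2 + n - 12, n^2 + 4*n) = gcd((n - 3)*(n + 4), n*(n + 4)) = n + 4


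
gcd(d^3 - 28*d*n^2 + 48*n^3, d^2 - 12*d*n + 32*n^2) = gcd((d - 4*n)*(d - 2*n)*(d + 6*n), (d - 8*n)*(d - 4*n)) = d - 4*n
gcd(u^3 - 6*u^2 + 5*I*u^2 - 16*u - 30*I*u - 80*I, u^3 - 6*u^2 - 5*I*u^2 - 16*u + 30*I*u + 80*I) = u^2 - 6*u - 16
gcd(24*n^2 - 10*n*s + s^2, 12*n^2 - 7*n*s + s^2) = -4*n + s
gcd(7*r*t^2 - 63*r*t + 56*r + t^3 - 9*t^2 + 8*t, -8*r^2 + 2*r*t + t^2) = 1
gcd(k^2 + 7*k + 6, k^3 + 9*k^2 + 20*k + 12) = k^2 + 7*k + 6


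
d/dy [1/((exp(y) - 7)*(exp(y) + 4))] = (3 - 2*exp(y))*exp(y)/(exp(4*y) - 6*exp(3*y) - 47*exp(2*y) + 168*exp(y) + 784)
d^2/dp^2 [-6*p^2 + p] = -12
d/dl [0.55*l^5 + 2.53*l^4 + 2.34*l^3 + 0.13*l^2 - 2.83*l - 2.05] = 2.75*l^4 + 10.12*l^3 + 7.02*l^2 + 0.26*l - 2.83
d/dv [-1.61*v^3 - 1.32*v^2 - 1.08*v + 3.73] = -4.83*v^2 - 2.64*v - 1.08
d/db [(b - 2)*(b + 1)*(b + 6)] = 3*b^2 + 10*b - 8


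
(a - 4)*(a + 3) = a^2 - a - 12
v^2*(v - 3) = v^3 - 3*v^2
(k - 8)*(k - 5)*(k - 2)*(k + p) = k^4 + k^3*p - 15*k^3 - 15*k^2*p + 66*k^2 + 66*k*p - 80*k - 80*p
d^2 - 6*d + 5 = (d - 5)*(d - 1)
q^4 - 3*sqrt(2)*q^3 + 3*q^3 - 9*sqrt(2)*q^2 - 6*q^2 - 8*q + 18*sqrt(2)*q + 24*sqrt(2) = (q - 2)*(q + 1)*(q + 4)*(q - 3*sqrt(2))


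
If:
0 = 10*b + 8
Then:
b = -4/5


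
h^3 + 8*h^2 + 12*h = h*(h + 2)*(h + 6)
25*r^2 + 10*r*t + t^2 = (5*r + t)^2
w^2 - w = w*(w - 1)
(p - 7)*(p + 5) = p^2 - 2*p - 35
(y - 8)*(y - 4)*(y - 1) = y^3 - 13*y^2 + 44*y - 32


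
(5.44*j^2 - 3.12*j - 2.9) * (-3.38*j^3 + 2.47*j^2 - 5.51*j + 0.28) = -18.3872*j^5 + 23.9824*j^4 - 27.8788*j^3 + 11.5514*j^2 + 15.1054*j - 0.812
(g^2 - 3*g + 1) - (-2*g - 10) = g^2 - g + 11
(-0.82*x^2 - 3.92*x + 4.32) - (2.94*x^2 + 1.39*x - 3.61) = -3.76*x^2 - 5.31*x + 7.93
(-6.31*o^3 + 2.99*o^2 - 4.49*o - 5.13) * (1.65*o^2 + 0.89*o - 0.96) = -10.4115*o^5 - 0.682399999999999*o^4 + 1.3102*o^3 - 15.331*o^2 - 0.255299999999999*o + 4.9248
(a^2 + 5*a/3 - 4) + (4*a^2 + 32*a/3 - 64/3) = 5*a^2 + 37*a/3 - 76/3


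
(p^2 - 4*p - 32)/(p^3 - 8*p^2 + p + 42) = (p^2 - 4*p - 32)/(p^3 - 8*p^2 + p + 42)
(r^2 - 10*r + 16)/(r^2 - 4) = (r - 8)/(r + 2)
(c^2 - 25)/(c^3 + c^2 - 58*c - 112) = (c^2 - 25)/(c^3 + c^2 - 58*c - 112)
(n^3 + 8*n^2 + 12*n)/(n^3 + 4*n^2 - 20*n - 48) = n/(n - 4)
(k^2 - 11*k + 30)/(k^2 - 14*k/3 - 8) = 3*(k - 5)/(3*k + 4)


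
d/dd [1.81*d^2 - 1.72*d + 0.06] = 3.62*d - 1.72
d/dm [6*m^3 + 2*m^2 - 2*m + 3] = 18*m^2 + 4*m - 2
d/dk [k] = 1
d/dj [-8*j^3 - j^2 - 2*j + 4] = -24*j^2 - 2*j - 2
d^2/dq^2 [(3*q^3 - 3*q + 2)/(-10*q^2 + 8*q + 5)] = 6*(-14*q^3 - 320*q^2 + 235*q - 116)/(1000*q^6 - 2400*q^5 + 420*q^4 + 1888*q^3 - 210*q^2 - 600*q - 125)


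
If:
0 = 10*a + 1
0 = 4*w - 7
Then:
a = -1/10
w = 7/4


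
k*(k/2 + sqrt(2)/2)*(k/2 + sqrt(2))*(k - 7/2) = k^4/4 - 7*k^3/8 + 3*sqrt(2)*k^3/4 - 21*sqrt(2)*k^2/8 + k^2 - 7*k/2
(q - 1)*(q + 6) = q^2 + 5*q - 6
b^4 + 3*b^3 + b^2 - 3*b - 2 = (b - 1)*(b + 1)^2*(b + 2)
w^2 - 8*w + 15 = (w - 5)*(w - 3)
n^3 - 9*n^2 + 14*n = n*(n - 7)*(n - 2)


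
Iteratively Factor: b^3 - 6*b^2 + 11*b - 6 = (b - 3)*(b^2 - 3*b + 2) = (b - 3)*(b - 2)*(b - 1)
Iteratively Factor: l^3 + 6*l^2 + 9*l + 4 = (l + 1)*(l^2 + 5*l + 4) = (l + 1)*(l + 4)*(l + 1)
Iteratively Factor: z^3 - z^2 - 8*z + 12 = (z + 3)*(z^2 - 4*z + 4) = (z - 2)*(z + 3)*(z - 2)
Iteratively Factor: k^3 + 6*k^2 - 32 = (k + 4)*(k^2 + 2*k - 8) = (k + 4)^2*(k - 2)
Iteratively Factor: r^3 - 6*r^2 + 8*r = (r - 2)*(r^2 - 4*r) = (r - 4)*(r - 2)*(r)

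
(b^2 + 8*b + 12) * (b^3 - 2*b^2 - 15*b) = b^5 + 6*b^4 - 19*b^3 - 144*b^2 - 180*b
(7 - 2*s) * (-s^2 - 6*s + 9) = 2*s^3 + 5*s^2 - 60*s + 63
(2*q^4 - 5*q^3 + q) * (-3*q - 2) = -6*q^5 + 11*q^4 + 10*q^3 - 3*q^2 - 2*q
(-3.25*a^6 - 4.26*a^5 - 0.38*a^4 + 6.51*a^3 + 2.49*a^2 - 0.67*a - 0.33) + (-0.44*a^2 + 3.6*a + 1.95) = -3.25*a^6 - 4.26*a^5 - 0.38*a^4 + 6.51*a^3 + 2.05*a^2 + 2.93*a + 1.62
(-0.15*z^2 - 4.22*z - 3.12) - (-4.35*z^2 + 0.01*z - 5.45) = 4.2*z^2 - 4.23*z + 2.33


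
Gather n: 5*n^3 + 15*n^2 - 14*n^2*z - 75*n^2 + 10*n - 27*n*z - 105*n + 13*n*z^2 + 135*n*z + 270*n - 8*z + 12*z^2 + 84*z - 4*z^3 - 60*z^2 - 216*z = 5*n^3 + n^2*(-14*z - 60) + n*(13*z^2 + 108*z + 175) - 4*z^3 - 48*z^2 - 140*z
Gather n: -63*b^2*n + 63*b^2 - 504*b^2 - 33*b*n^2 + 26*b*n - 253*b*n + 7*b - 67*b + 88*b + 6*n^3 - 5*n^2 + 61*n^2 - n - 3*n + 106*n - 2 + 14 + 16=-441*b^2 + 28*b + 6*n^3 + n^2*(56 - 33*b) + n*(-63*b^2 - 227*b + 102) + 28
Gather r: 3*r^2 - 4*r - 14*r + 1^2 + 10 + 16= 3*r^2 - 18*r + 27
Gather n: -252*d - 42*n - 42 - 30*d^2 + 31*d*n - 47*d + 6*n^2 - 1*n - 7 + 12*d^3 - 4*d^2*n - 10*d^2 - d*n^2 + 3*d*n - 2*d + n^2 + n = 12*d^3 - 40*d^2 - 301*d + n^2*(7 - d) + n*(-4*d^2 + 34*d - 42) - 49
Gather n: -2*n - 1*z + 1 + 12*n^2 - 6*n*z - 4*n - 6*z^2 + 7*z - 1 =12*n^2 + n*(-6*z - 6) - 6*z^2 + 6*z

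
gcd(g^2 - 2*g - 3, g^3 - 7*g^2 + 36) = g - 3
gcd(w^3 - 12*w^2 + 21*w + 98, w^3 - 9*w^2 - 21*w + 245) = w^2 - 14*w + 49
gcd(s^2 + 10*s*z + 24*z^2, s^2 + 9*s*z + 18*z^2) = s + 6*z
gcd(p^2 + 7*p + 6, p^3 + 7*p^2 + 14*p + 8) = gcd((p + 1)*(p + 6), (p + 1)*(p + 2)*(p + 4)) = p + 1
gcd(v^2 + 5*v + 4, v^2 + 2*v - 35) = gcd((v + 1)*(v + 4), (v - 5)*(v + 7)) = 1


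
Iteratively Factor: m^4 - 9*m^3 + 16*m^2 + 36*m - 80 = (m - 2)*(m^3 - 7*m^2 + 2*m + 40) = (m - 2)*(m + 2)*(m^2 - 9*m + 20) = (m - 5)*(m - 2)*(m + 2)*(m - 4)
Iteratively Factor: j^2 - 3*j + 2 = (j - 2)*(j - 1)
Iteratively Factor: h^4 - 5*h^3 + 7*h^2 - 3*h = (h - 1)*(h^3 - 4*h^2 + 3*h) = (h - 1)^2*(h^2 - 3*h) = (h - 3)*(h - 1)^2*(h)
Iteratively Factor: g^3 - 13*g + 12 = (g + 4)*(g^2 - 4*g + 3) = (g - 1)*(g + 4)*(g - 3)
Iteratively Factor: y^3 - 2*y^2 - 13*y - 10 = (y - 5)*(y^2 + 3*y + 2) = (y - 5)*(y + 2)*(y + 1)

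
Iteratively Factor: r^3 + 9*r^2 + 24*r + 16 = (r + 1)*(r^2 + 8*r + 16) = (r + 1)*(r + 4)*(r + 4)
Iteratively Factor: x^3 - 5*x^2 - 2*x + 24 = (x - 3)*(x^2 - 2*x - 8) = (x - 3)*(x + 2)*(x - 4)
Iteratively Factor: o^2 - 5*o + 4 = (o - 1)*(o - 4)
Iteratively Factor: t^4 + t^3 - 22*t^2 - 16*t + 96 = (t - 2)*(t^3 + 3*t^2 - 16*t - 48) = (t - 2)*(t + 4)*(t^2 - t - 12) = (t - 2)*(t + 3)*(t + 4)*(t - 4)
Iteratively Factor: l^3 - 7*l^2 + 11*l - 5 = (l - 1)*(l^2 - 6*l + 5) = (l - 1)^2*(l - 5)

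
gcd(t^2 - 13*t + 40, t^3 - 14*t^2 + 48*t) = t - 8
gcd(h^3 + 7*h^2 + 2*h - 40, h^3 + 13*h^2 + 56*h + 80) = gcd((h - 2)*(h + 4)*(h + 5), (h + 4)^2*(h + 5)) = h^2 + 9*h + 20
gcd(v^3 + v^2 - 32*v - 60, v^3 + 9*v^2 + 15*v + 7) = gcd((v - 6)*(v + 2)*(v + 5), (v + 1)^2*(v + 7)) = 1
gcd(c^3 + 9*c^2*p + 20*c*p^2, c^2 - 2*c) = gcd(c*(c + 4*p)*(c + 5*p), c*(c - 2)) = c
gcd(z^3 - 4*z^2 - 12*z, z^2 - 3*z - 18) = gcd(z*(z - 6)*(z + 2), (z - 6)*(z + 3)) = z - 6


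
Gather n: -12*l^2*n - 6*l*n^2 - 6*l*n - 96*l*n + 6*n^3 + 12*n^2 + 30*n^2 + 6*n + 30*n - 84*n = 6*n^3 + n^2*(42 - 6*l) + n*(-12*l^2 - 102*l - 48)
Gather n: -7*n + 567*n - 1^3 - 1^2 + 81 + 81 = 560*n + 160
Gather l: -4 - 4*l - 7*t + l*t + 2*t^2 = l*(t - 4) + 2*t^2 - 7*t - 4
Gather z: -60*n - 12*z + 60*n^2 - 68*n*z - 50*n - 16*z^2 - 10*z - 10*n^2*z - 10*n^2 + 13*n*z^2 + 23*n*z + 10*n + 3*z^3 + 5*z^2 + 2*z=50*n^2 - 100*n + 3*z^3 + z^2*(13*n - 11) + z*(-10*n^2 - 45*n - 20)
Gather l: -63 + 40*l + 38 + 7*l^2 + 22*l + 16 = 7*l^2 + 62*l - 9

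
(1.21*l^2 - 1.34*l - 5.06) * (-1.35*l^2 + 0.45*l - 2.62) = -1.6335*l^4 + 2.3535*l^3 + 3.0578*l^2 + 1.2338*l + 13.2572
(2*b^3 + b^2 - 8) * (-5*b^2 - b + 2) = -10*b^5 - 7*b^4 + 3*b^3 + 42*b^2 + 8*b - 16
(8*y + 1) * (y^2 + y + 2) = 8*y^3 + 9*y^2 + 17*y + 2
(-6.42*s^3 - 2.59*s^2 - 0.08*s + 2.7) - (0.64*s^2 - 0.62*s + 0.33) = -6.42*s^3 - 3.23*s^2 + 0.54*s + 2.37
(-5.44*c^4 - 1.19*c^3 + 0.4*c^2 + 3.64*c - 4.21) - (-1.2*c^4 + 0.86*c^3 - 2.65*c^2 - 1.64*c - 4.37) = -4.24*c^4 - 2.05*c^3 + 3.05*c^2 + 5.28*c + 0.16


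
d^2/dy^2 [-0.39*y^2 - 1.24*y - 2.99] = -0.780000000000000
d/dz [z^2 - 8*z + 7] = 2*z - 8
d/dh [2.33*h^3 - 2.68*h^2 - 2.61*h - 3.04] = 6.99*h^2 - 5.36*h - 2.61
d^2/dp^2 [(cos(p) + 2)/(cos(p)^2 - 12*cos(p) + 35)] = (-9*(1 - cos(2*p))^2*cos(p)/4 - 5*(1 - cos(2*p))^2 - 4411*cos(p)/2 - 228*cos(2*p) + 69*cos(3*p) + cos(5*p)/2 + 1068)/((cos(p) - 7)^3*(cos(p) - 5)^3)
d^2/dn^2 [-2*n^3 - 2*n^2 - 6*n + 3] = -12*n - 4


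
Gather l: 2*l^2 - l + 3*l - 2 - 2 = 2*l^2 + 2*l - 4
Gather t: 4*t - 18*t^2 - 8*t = -18*t^2 - 4*t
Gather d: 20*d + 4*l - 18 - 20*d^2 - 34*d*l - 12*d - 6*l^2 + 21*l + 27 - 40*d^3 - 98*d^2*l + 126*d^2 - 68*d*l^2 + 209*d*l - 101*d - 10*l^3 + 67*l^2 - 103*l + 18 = -40*d^3 + d^2*(106 - 98*l) + d*(-68*l^2 + 175*l - 93) - 10*l^3 + 61*l^2 - 78*l + 27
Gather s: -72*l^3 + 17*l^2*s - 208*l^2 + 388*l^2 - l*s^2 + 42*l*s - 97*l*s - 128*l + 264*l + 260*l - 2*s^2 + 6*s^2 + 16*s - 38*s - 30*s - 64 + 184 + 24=-72*l^3 + 180*l^2 + 396*l + s^2*(4 - l) + s*(17*l^2 - 55*l - 52) + 144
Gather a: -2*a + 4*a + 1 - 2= 2*a - 1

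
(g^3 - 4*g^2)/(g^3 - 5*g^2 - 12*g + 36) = g^2*(g - 4)/(g^3 - 5*g^2 - 12*g + 36)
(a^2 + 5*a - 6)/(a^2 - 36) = (a - 1)/(a - 6)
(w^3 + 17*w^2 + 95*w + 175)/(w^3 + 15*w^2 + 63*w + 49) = (w^2 + 10*w + 25)/(w^2 + 8*w + 7)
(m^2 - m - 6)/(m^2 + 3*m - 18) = (m + 2)/(m + 6)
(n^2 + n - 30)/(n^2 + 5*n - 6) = (n - 5)/(n - 1)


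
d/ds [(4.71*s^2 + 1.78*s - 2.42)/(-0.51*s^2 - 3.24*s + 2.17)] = (-14.3526*s^2 + 17.973*s - 3.9782)/(0.2601*s^4 + 3.3048*s^3 + 8.2842*s^2 - 14.0616*s + 4.7089)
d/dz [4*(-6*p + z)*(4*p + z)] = -8*p + 8*z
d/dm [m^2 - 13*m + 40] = 2*m - 13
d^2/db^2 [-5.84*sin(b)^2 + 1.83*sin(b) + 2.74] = -1.83*sin(b) - 11.68*cos(2*b)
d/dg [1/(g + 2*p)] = -1/(g + 2*p)^2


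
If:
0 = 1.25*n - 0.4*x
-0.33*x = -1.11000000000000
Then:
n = 1.08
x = 3.36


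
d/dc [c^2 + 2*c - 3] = 2*c + 2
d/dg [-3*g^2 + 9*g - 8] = 9 - 6*g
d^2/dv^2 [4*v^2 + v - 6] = 8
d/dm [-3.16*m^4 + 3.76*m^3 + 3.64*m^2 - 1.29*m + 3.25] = -12.64*m^3 + 11.28*m^2 + 7.28*m - 1.29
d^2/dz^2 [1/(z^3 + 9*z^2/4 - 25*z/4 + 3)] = 8*(-3*(4*z + 3)*(4*z^3 + 9*z^2 - 25*z + 12) + (12*z^2 + 18*z - 25)^2)/(4*z^3 + 9*z^2 - 25*z + 12)^3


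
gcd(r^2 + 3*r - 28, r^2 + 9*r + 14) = r + 7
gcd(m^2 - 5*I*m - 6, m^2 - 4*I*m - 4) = m - 2*I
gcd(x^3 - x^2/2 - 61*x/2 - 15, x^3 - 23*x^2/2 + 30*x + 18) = x^2 - 11*x/2 - 3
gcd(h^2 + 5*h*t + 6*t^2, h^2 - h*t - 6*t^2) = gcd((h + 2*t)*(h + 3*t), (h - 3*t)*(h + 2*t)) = h + 2*t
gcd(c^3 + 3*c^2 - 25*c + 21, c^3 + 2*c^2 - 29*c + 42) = c^2 + 4*c - 21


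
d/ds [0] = 0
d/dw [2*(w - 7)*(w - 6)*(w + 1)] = 6*w^2 - 48*w + 58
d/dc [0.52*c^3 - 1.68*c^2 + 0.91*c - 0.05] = 1.56*c^2 - 3.36*c + 0.91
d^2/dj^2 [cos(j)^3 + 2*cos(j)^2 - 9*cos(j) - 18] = 33*cos(j)/4 - 4*cos(2*j) - 9*cos(3*j)/4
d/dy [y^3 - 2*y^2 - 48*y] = 3*y^2 - 4*y - 48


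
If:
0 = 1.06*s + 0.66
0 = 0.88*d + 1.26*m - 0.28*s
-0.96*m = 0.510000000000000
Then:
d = 0.56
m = -0.53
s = -0.62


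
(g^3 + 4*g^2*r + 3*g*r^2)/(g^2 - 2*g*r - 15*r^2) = g*(-g - r)/(-g + 5*r)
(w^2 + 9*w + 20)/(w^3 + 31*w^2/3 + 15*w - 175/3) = 3*(w + 4)/(3*w^2 + 16*w - 35)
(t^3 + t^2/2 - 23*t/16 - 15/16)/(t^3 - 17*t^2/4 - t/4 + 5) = (t + 3/4)/(t - 4)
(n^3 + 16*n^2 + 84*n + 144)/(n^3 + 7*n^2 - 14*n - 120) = (n^2 + 10*n + 24)/(n^2 + n - 20)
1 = 1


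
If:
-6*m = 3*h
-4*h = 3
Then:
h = -3/4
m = 3/8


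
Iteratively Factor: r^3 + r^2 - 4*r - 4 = (r + 1)*(r^2 - 4) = (r + 1)*(r + 2)*(r - 2)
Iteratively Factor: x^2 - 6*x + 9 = (x - 3)*(x - 3)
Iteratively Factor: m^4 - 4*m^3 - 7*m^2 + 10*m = (m - 5)*(m^3 + m^2 - 2*m) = (m - 5)*(m - 1)*(m^2 + 2*m) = m*(m - 5)*(m - 1)*(m + 2)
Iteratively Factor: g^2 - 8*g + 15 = (g - 3)*(g - 5)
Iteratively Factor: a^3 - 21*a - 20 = (a - 5)*(a^2 + 5*a + 4) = (a - 5)*(a + 4)*(a + 1)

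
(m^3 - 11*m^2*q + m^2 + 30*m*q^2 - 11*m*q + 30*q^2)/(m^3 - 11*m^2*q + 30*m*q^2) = (m + 1)/m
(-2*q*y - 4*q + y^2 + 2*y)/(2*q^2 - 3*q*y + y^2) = (y + 2)/(-q + y)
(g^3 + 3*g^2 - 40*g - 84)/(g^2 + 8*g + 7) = (g^2 - 4*g - 12)/(g + 1)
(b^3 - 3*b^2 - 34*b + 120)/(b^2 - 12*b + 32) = (b^2 + b - 30)/(b - 8)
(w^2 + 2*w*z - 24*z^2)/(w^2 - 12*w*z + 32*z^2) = (-w - 6*z)/(-w + 8*z)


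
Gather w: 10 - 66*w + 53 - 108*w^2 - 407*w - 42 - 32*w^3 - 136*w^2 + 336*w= -32*w^3 - 244*w^2 - 137*w + 21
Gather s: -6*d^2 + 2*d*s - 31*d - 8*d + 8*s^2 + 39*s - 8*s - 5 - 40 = -6*d^2 - 39*d + 8*s^2 + s*(2*d + 31) - 45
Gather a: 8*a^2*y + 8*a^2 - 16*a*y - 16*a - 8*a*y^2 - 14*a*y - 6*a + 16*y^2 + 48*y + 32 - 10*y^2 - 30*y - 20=a^2*(8*y + 8) + a*(-8*y^2 - 30*y - 22) + 6*y^2 + 18*y + 12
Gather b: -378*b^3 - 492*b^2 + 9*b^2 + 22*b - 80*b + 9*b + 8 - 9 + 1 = -378*b^3 - 483*b^2 - 49*b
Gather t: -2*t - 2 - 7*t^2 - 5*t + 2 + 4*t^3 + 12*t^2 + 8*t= 4*t^3 + 5*t^2 + t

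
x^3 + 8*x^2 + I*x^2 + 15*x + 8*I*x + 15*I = (x + 3)*(x + 5)*(x + I)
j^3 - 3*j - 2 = (j - 2)*(j + 1)^2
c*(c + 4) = c^2 + 4*c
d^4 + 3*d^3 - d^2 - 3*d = d*(d - 1)*(d + 1)*(d + 3)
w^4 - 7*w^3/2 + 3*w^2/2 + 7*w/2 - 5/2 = (w - 5/2)*(w - 1)^2*(w + 1)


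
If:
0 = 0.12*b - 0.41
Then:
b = 3.42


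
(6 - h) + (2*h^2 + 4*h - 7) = 2*h^2 + 3*h - 1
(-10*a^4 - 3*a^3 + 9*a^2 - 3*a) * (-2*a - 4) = 20*a^5 + 46*a^4 - 6*a^3 - 30*a^2 + 12*a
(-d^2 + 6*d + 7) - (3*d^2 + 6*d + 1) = 6 - 4*d^2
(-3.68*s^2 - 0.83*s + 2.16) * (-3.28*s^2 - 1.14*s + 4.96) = 12.0704*s^4 + 6.9176*s^3 - 24.3914*s^2 - 6.5792*s + 10.7136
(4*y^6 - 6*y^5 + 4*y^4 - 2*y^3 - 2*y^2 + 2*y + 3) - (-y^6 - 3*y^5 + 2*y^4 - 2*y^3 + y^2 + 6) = 5*y^6 - 3*y^5 + 2*y^4 - 3*y^2 + 2*y - 3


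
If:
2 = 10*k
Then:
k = 1/5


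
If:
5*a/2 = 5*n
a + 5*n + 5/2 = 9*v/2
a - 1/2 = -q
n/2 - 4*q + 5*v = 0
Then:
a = -28/293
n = -14/293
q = 349/586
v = 141/293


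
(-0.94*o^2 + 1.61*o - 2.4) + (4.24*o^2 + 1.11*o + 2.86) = 3.3*o^2 + 2.72*o + 0.46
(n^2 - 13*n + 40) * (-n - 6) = -n^3 + 7*n^2 + 38*n - 240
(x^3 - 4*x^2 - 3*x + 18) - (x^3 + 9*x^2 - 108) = -13*x^2 - 3*x + 126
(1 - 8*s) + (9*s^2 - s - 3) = 9*s^2 - 9*s - 2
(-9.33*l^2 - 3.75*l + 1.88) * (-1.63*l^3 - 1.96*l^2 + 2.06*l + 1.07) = 15.2079*l^5 + 24.3993*l^4 - 14.9342*l^3 - 21.3929*l^2 - 0.1397*l + 2.0116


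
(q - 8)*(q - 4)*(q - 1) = q^3 - 13*q^2 + 44*q - 32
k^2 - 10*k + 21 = (k - 7)*(k - 3)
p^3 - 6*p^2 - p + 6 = (p - 6)*(p - 1)*(p + 1)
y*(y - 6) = y^2 - 6*y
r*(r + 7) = r^2 + 7*r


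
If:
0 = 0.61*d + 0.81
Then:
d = -1.33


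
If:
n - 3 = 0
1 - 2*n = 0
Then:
No Solution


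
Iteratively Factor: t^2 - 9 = (t + 3)*(t - 3)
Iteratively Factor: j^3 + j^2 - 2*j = (j)*(j^2 + j - 2) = j*(j + 2)*(j - 1)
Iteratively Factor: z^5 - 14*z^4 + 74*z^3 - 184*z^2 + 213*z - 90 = (z - 3)*(z^4 - 11*z^3 + 41*z^2 - 61*z + 30) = (z - 3)*(z - 2)*(z^3 - 9*z^2 + 23*z - 15) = (z - 5)*(z - 3)*(z - 2)*(z^2 - 4*z + 3) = (z - 5)*(z - 3)*(z - 2)*(z - 1)*(z - 3)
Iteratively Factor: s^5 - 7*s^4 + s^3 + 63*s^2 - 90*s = (s - 3)*(s^4 - 4*s^3 - 11*s^2 + 30*s) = s*(s - 3)*(s^3 - 4*s^2 - 11*s + 30) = s*(s - 3)*(s - 2)*(s^2 - 2*s - 15) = s*(s - 3)*(s - 2)*(s + 3)*(s - 5)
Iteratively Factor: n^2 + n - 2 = (n - 1)*(n + 2)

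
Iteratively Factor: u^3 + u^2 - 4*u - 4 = (u + 1)*(u^2 - 4) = (u + 1)*(u + 2)*(u - 2)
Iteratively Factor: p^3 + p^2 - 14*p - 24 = (p + 3)*(p^2 - 2*p - 8) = (p - 4)*(p + 3)*(p + 2)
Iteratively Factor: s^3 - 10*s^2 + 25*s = (s)*(s^2 - 10*s + 25) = s*(s - 5)*(s - 5)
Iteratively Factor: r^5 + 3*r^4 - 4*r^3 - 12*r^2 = (r)*(r^4 + 3*r^3 - 4*r^2 - 12*r) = r^2*(r^3 + 3*r^2 - 4*r - 12) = r^2*(r + 2)*(r^2 + r - 6) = r^2*(r + 2)*(r + 3)*(r - 2)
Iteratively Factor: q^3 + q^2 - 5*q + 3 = (q - 1)*(q^2 + 2*q - 3) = (q - 1)*(q + 3)*(q - 1)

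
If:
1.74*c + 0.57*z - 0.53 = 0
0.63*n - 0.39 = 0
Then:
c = 0.304597701149425 - 0.327586206896552*z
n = 0.62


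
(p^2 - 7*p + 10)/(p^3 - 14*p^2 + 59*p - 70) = 1/(p - 7)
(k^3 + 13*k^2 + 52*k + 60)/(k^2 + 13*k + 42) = (k^2 + 7*k + 10)/(k + 7)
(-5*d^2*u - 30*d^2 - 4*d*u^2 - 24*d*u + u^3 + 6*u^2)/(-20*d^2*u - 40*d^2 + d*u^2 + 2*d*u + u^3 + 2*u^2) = (-5*d^2*u - 30*d^2 - 4*d*u^2 - 24*d*u + u^3 + 6*u^2)/(-20*d^2*u - 40*d^2 + d*u^2 + 2*d*u + u^3 + 2*u^2)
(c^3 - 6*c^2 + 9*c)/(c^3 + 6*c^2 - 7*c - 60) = c*(c - 3)/(c^2 + 9*c + 20)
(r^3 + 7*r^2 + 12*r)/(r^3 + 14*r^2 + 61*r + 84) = r/(r + 7)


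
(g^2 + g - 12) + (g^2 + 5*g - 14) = 2*g^2 + 6*g - 26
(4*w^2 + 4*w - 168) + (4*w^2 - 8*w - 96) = 8*w^2 - 4*w - 264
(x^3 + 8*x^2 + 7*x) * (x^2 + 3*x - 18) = x^5 + 11*x^4 + 13*x^3 - 123*x^2 - 126*x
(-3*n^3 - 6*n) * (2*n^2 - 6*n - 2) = -6*n^5 + 18*n^4 - 6*n^3 + 36*n^2 + 12*n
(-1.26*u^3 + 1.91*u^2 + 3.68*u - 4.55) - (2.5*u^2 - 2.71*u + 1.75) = -1.26*u^3 - 0.59*u^2 + 6.39*u - 6.3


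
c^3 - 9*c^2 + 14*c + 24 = (c - 6)*(c - 4)*(c + 1)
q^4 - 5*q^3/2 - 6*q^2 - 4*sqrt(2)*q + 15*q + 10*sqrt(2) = (q - 5/2)*(q - 2*sqrt(2))*(q + sqrt(2))^2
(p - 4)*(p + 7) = p^2 + 3*p - 28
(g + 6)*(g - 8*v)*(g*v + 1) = g^3*v - 8*g^2*v^2 + 6*g^2*v + g^2 - 48*g*v^2 - 8*g*v + 6*g - 48*v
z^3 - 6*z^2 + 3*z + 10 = (z - 5)*(z - 2)*(z + 1)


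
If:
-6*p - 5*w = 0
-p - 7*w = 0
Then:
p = 0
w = 0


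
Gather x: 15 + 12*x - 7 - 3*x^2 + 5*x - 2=-3*x^2 + 17*x + 6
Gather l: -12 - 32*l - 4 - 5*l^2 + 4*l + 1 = -5*l^2 - 28*l - 15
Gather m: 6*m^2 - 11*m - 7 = 6*m^2 - 11*m - 7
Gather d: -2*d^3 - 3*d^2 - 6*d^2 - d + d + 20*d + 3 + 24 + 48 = -2*d^3 - 9*d^2 + 20*d + 75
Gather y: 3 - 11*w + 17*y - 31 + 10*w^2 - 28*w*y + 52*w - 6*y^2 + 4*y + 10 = 10*w^2 + 41*w - 6*y^2 + y*(21 - 28*w) - 18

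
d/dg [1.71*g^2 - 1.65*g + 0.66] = 3.42*g - 1.65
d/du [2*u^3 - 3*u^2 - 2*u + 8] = 6*u^2 - 6*u - 2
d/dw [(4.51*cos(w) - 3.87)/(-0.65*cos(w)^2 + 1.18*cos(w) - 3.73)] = (-2.9315*cos(w)^2 + 5.031*cos(w) + 12.2557)*sin(w)/(0.4225*cos(w)^4 - 1.534*cos(w)^3 + 6.2414*cos(w)^2 - 8.8028*cos(w) + 13.9129)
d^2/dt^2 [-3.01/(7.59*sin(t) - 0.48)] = (173.400381*sin(t)^2 + 10.966032*sin(t) - 346.800762)/(7.59*sin(t) - 0.48)^3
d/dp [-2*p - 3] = -2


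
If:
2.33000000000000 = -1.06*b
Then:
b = -2.20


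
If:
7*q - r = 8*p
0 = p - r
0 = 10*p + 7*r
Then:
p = 0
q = 0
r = 0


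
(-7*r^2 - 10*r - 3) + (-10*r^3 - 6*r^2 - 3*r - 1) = -10*r^3 - 13*r^2 - 13*r - 4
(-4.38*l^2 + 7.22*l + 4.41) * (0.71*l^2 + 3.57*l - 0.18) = -3.1098*l^4 - 10.5104*l^3 + 29.6949*l^2 + 14.4441*l - 0.7938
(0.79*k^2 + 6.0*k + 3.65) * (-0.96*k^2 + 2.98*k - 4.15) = -0.7584*k^4 - 3.4058*k^3 + 11.0975*k^2 - 14.023*k - 15.1475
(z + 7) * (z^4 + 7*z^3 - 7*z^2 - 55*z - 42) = z^5 + 14*z^4 + 42*z^3 - 104*z^2 - 427*z - 294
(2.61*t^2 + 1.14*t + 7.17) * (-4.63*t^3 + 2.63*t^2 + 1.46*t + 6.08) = -12.0843*t^5 + 1.5861*t^4 - 26.3883*t^3 + 36.3903*t^2 + 17.3994*t + 43.5936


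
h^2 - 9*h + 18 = (h - 6)*(h - 3)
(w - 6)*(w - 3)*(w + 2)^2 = w^4 - 5*w^3 - 14*w^2 + 36*w + 72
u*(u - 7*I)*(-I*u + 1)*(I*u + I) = u^4 + u^3 - 6*I*u^3 + 7*u^2 - 6*I*u^2 + 7*u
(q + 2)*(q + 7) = q^2 + 9*q + 14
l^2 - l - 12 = (l - 4)*(l + 3)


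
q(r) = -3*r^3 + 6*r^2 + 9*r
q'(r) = -9*r^2 + 12*r + 9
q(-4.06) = 263.13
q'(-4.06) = -188.07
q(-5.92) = 779.42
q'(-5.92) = -377.46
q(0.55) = 6.27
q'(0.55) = 12.88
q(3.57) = -27.90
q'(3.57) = -62.86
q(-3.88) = 230.64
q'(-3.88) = -173.05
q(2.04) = 17.86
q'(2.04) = -3.97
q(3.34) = -14.79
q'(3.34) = -51.32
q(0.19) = 1.91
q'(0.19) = 10.96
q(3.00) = 0.00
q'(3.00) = -36.00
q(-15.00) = 11340.00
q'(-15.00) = -2196.00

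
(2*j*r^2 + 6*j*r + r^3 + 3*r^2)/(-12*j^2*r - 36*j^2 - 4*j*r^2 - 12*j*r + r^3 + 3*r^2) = r/(-6*j + r)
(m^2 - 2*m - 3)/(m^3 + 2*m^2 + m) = (m - 3)/(m*(m + 1))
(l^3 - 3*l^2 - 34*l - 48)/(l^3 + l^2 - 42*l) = (l^3 - 3*l^2 - 34*l - 48)/(l*(l^2 + l - 42))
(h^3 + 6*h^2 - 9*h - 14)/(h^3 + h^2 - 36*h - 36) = (h^2 + 5*h - 14)/(h^2 - 36)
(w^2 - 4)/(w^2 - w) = (w^2 - 4)/(w*(w - 1))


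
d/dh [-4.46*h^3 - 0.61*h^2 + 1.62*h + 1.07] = -13.38*h^2 - 1.22*h + 1.62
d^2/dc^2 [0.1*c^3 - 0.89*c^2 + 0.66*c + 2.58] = 0.6*c - 1.78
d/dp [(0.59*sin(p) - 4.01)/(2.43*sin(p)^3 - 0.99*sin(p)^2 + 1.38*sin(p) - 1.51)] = (-2.8674*sin(p)^3 + 29.817*sin(p)^2 - 7.9398*sin(p) + 4.6429)*cos(p)/(5.9049*sin(p)^6 - 4.8114*sin(p)^5 + 7.6869*sin(p)^4 - 10.071*sin(p)^3 + 4.8942*sin(p)^2 - 4.1676*sin(p) + 2.2801)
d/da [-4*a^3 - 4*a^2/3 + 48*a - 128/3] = -12*a^2 - 8*a/3 + 48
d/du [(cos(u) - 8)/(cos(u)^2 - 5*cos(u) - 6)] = (cos(u)^2 - 16*cos(u) + 46)*sin(u)/(sin(u)^2 + 5*cos(u) + 5)^2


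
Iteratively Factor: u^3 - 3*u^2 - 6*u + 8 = (u - 1)*(u^2 - 2*u - 8) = (u - 1)*(u + 2)*(u - 4)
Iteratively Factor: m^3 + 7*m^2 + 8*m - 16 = (m + 4)*(m^2 + 3*m - 4) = (m - 1)*(m + 4)*(m + 4)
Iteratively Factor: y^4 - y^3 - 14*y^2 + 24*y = (y - 2)*(y^3 + y^2 - 12*y) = (y - 2)*(y + 4)*(y^2 - 3*y) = y*(y - 2)*(y + 4)*(y - 3)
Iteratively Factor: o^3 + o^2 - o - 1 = (o + 1)*(o^2 - 1) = (o + 1)^2*(o - 1)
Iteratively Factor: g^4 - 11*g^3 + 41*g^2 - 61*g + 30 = (g - 2)*(g^3 - 9*g^2 + 23*g - 15) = (g - 2)*(g - 1)*(g^2 - 8*g + 15) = (g - 3)*(g - 2)*(g - 1)*(g - 5)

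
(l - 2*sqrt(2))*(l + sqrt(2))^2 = l^3 - 6*l - 4*sqrt(2)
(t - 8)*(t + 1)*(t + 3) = t^3 - 4*t^2 - 29*t - 24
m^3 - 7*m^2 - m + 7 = (m - 7)*(m - 1)*(m + 1)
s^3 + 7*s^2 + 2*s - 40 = (s - 2)*(s + 4)*(s + 5)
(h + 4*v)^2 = h^2 + 8*h*v + 16*v^2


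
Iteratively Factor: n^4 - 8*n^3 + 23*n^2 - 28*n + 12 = (n - 2)*(n^3 - 6*n^2 + 11*n - 6) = (n - 2)*(n - 1)*(n^2 - 5*n + 6) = (n - 3)*(n - 2)*(n - 1)*(n - 2)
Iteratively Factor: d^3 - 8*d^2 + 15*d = (d - 5)*(d^2 - 3*d) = d*(d - 5)*(d - 3)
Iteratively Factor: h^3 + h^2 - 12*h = (h)*(h^2 + h - 12) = h*(h - 3)*(h + 4)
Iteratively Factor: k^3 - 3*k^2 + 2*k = (k)*(k^2 - 3*k + 2) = k*(k - 2)*(k - 1)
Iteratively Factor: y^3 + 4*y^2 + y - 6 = (y + 2)*(y^2 + 2*y - 3) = (y - 1)*(y + 2)*(y + 3)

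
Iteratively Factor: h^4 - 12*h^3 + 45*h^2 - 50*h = (h)*(h^3 - 12*h^2 + 45*h - 50) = h*(h - 5)*(h^2 - 7*h + 10) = h*(h - 5)^2*(h - 2)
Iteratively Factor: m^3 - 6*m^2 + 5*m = (m - 1)*(m^2 - 5*m) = (m - 5)*(m - 1)*(m)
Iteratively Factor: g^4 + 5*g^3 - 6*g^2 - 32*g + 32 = (g - 1)*(g^3 + 6*g^2 - 32) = (g - 2)*(g - 1)*(g^2 + 8*g + 16) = (g - 2)*(g - 1)*(g + 4)*(g + 4)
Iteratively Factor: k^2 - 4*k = (k)*(k - 4)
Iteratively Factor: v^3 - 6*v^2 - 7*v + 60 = (v + 3)*(v^2 - 9*v + 20) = (v - 5)*(v + 3)*(v - 4)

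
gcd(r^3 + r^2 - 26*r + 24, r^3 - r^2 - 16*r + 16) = r^2 - 5*r + 4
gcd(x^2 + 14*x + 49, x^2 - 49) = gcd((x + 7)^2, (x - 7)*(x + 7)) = x + 7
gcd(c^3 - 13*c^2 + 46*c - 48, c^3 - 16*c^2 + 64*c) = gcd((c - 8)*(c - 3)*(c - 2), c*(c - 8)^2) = c - 8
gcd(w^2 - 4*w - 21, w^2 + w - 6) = w + 3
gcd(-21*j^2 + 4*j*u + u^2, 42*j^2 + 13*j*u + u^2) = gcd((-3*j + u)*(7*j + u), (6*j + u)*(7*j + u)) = 7*j + u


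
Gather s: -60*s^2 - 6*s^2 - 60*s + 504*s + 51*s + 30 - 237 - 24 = -66*s^2 + 495*s - 231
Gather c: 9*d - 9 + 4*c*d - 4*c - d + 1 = c*(4*d - 4) + 8*d - 8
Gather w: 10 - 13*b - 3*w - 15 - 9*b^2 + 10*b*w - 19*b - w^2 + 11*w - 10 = -9*b^2 - 32*b - w^2 + w*(10*b + 8) - 15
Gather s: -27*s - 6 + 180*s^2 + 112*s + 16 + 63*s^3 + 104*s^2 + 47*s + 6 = 63*s^3 + 284*s^2 + 132*s + 16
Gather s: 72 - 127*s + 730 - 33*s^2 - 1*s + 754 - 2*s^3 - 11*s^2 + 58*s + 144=-2*s^3 - 44*s^2 - 70*s + 1700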